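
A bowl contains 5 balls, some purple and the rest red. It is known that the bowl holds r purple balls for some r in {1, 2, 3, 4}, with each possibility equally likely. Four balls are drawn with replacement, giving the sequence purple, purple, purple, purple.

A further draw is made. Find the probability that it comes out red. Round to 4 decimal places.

The likelihood of the observed sequence under each hypothesis: P(data | r = 1) = (1/5)(1/5)(1/5)(1/5) = 0.0016; P(data | r = 2) = (2/5)(2/5)(2/5)(2/5) = 0.0256; P(data | r = 3) = (3/5)(3/5)(3/5)(3/5) = 0.1296; P(data | r = 4) = (4/5)(4/5)(4/5)(4/5) = 0.4096.
Weighting by the prior gives 1/4 · 0.0016 = 0.0004, 1/4 · 0.0256 = 0.0064, 1/4 · 0.1296 = 0.0324, 1/4 · 0.4096 = 0.1024; these sum to 0.1416.
Normalising, the posterior is P(r = 1 | data) = 0.0028249, P(r = 2 | data) = 0.045198, P(r = 3 | data) = 0.22881, P(r = 4 | data) = 0.72316.
Averaging over the posterior, P(red next | data) = (4/5)(0.0028249) + (3/5)(0.045198) + (2/5)(0.22881) + (1/5)(0.72316) = 0.26554.

0.2655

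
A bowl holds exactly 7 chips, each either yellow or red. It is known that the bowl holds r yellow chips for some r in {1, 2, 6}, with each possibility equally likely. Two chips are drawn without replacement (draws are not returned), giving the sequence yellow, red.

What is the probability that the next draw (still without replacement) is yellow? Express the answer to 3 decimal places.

For each hypothesis, P(data | H) works out to: P(data | r = 1) = (1/7)(6/6) = 1/7; P(data | r = 2) = (2/7)(5/6) = 5/21; P(data | r = 6) = (6/7)(1/6) = 1/7.
The prior-weighted likelihoods are 1/3 · 1/7 = 1/21, 1/3 · 5/21 = 5/63, 1/3 · 1/7 = 1/21; summing to 11/63.
The posterior is then P(r = 1 | data) = 3/11, P(r = 2 | data) = 5/11, P(r = 6 | data) = 3/11.
So P(yellow next | data) = Σ P(yellow next | H) P(H | data) = (0)(3/11) + (1/5)(5/11) + (1)(3/11) = 4/11.

0.364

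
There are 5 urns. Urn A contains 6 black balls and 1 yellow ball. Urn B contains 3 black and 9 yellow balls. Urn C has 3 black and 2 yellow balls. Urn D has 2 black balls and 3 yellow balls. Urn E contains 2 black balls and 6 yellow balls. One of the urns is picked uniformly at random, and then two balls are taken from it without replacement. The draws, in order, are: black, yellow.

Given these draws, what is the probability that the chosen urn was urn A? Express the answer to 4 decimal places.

0.1230

For each hypothesis, P(data | H) works out to: P(data | urn A) = (6/7)(1/6) = 0.14286; P(data | urn B) = (3/12)(9/11) = 0.20455; P(data | urn C) = (3/5)(2/4) = 0.3; P(data | urn D) = (2/5)(3/4) = 0.3; P(data | urn E) = (2/8)(6/7) = 0.21429.
Multiplying each by its prior: 1/5 · 0.14286 = 0.028571, 1/5 · 0.20455 = 0.040909, 1/5 · 0.3 = 0.06, 1/5 · 0.3 = 0.06, 1/5 · 0.21429 = 0.042857; summing to 0.23234.
Hence P(urn A | data) = (0.028571) / (0.23234) = 0.12297.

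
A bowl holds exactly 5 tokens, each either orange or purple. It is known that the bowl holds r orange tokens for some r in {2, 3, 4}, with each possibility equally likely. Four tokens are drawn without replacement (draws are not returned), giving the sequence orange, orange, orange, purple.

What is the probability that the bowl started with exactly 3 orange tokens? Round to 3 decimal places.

0.333

Under each hypothesis, the probability of the observed sequence is: P(data | r = 2) = (2/5)(1/4)(0/3) = 0; P(data | r = 3) = (3/5)(2/4)(1/3)(2/2) = 1/10; P(data | r = 4) = (4/5)(3/4)(2/3)(1/2) = 1/5.
Weighting by the prior gives 1/3 · 0 = 0, 1/3 · 1/10 = 1/30, 1/3 · 1/5 = 1/15; summing to 1/10.
Therefore the posterior P(r = 3 | data) = (1/30) / (1/10) = 1/3.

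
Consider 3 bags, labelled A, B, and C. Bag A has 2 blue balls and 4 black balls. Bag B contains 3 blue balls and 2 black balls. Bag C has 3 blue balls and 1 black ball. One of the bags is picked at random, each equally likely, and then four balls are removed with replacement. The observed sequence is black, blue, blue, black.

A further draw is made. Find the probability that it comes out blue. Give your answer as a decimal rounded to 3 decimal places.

0.544

Under each hypothesis, the probability of the observed sequence is: P(data | bag A) = (4/6)(2/6)(2/6)(4/6) = 0.049383; P(data | bag B) = (2/5)(3/5)(3/5)(2/5) = 0.0576; P(data | bag C) = (1/4)(3/4)(3/4)(1/4) = 0.035156.
The prior-weighted likelihoods are 1/3 · 0.049383 = 0.016461, 1/3 · 0.0576 = 0.0192, 1/3 · 0.035156 = 0.011719; summing to 0.04738.
The posterior is then P(bag A | data) = 0.34743, P(bag B | data) = 0.40524, P(bag C | data) = 0.24734.
Averaging over the posterior, P(blue next | data) = (1/3)(0.34743) + (3/5)(0.40524) + (3/4)(0.24734) = 0.54445.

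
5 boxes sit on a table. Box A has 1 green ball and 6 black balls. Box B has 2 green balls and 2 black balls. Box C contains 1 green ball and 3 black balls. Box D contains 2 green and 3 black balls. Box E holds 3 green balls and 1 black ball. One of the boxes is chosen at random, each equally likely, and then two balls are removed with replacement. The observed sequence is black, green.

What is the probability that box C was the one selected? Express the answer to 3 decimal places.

0.190

Under each hypothesis, the probability of the observed sequence is: P(data | box A) = (6/7)(1/7) = 0.12245; P(data | box B) = (2/4)(2/4) = 0.25; P(data | box C) = (3/4)(1/4) = 0.1875; P(data | box D) = (3/5)(2/5) = 0.24; P(data | box E) = (1/4)(3/4) = 0.1875.
Weighting by the prior gives 1/5 · 0.12245 = 0.02449, 1/5 · 0.25 = 0.05, 1/5 · 0.1875 = 0.0375, 1/5 · 0.24 = 0.048, 1/5 · 0.1875 = 0.0375; with total 0.19749.
Therefore the posterior P(box C | data) = (0.0375) / (0.19749) = 0.18988.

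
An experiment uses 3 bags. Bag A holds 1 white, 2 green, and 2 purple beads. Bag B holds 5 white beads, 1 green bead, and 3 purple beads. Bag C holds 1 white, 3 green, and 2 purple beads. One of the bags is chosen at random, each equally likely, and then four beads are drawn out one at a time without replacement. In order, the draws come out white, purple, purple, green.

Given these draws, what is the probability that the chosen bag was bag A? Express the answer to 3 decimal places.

Under each hypothesis, the probability of the observed sequence is: P(data | bag A) = (1/5)(2/4)(1/3)(2/2) = 0.033333; P(data | bag B) = (5/9)(3/8)(2/7)(1/6) = 0.0099206; P(data | bag C) = (1/6)(2/5)(1/4)(3/3) = 0.016667.
The prior-weighted likelihoods are 1/3 · 0.033333 = 0.011111, 1/3 · 0.0099206 = 0.0033069, 1/3 · 0.016667 = 0.0055556; these sum to 0.019974.
By Bayes' rule, P(bag A | data) = (0.011111) / (0.019974) = 0.55629.

0.556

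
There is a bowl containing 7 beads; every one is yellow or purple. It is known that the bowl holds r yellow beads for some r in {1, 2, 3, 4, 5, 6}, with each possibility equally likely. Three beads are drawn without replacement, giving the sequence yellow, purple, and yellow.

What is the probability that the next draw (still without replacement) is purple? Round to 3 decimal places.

0.400

For each hypothesis, P(data | H) works out to: P(data | r = 1) = (1/7)(6/6)(0/5) = 0; P(data | r = 2) = (2/7)(5/6)(1/5) = 1/21; P(data | r = 3) = (3/7)(4/6)(2/5) = 4/35; P(data | r = 4) = (4/7)(3/6)(3/5) = 6/35; P(data | r = 5) = (5/7)(2/6)(4/5) = 4/21; P(data | r = 6) = (6/7)(1/6)(5/5) = 1/7.
The prior-weighted likelihoods are 1/6 · 0 = 0, 1/6 · 1/21 = 1/126, 1/6 · 4/35 = 2/105, 1/6 · 6/35 = 1/35, 1/6 · 4/21 = 2/63, 1/6 · 1/7 = 1/42; these sum to 1/9.
Dividing through by the total gives posterior P(r = 1 | data) = 0, P(r = 2 | data) = 1/14, P(r = 3 | data) = 6/35, P(r = 4 | data) = 9/35, P(r = 5 | data) = 2/7, P(r = 6 | data) = 3/14.
The predictive probability is P(purple next | data) = (1)(1/14) + (3/4)(6/35) + (1/2)(9/35) + (1/4)(2/7) + (0)(3/14) = 2/5.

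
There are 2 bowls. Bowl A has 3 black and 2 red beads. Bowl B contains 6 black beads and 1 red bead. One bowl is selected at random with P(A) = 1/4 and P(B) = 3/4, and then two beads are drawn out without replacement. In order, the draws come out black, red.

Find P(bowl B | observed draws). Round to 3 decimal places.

0.588

For each hypothesis, P(data | H) works out to: P(data | bowl A) = (3/5)(2/4) = 3/10; P(data | bowl B) = (6/7)(1/6) = 1/7.
Weighting by the prior gives 1/4 · 3/10 = 3/40, 3/4 · 1/7 = 3/28; with total 51/280.
So P(bowl B | data) = (3/28) / (51/280) = 10/17.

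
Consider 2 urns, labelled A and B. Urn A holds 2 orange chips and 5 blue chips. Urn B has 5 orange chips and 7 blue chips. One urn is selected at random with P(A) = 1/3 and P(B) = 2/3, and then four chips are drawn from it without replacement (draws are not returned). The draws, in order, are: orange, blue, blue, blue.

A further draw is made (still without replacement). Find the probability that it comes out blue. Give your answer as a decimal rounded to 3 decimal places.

Under each hypothesis, the probability of the observed sequence is: P(data | urn A) = (2/7)(5/6)(4/5)(3/4) = 0.14286; P(data | urn B) = (5/12)(7/11)(6/10)(5/9) = 0.088384.
The prior-weighted likelihoods are 1/3 · 0.14286 = 0.047619, 2/3 · 0.088384 = 0.058923; these sum to 0.10654.
The posterior is then P(urn A | data) = 0.44695, P(urn B | data) = 0.55305.
Averaging over the posterior, P(blue next | data) = (2/3)(0.44695) + (1/2)(0.55305) = 0.57449.

0.574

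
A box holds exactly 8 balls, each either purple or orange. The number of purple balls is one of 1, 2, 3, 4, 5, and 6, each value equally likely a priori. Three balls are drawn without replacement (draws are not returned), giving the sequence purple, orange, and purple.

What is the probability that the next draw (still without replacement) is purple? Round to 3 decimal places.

For each hypothesis, P(data | H) works out to: P(data | r = 1) = (1/8)(7/7)(0/6) = 0; P(data | r = 2) = (2/8)(6/7)(1/6) = 1/28; P(data | r = 3) = (3/8)(5/7)(2/6) = 5/56; P(data | r = 4) = (4/8)(4/7)(3/6) = 1/7; P(data | r = 5) = (5/8)(3/7)(4/6) = 5/28; P(data | r = 6) = (6/8)(2/7)(5/6) = 5/28.
Weighting by the prior gives 1/6 · 0 = 0, 1/6 · 1/28 = 1/168, 1/6 · 5/56 = 5/336, 1/6 · 1/7 = 1/42, 1/6 · 5/28 = 5/168, 1/6 · 5/28 = 5/168; these sum to 5/48.
Normalising, the posterior is P(r = 1 | data) = 0, P(r = 2 | data) = 2/35, P(r = 3 | data) = 1/7, P(r = 4 | data) = 8/35, P(r = 5 | data) = 2/7, P(r = 6 | data) = 2/7.
So P(purple next | data) = Σ P(purple next | H) P(H | data) = (0)(2/35) + (1/5)(1/7) + (2/5)(8/35) + (3/5)(2/7) + (4/5)(2/7) = 13/25.

0.520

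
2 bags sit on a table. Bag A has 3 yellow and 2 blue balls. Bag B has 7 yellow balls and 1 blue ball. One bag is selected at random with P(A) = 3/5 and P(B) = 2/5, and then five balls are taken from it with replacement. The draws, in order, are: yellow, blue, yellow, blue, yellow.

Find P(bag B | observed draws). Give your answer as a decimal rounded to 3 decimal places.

0.168

Under each hypothesis, the probability of the observed sequence is: P(data | bag A) = (3/5)(2/5)(3/5)(2/5)(3/5) = 0.03456; P(data | bag B) = (7/8)(1/8)(7/8)(1/8)(7/8) = 0.010468.
Multiplying each by its prior: 3/5 · 0.03456 = 0.020736, 2/5 · 0.010468 = 0.004187; summing to 0.024923.
Therefore the posterior P(bag B | data) = (0.004187) / (0.024923) = 0.168.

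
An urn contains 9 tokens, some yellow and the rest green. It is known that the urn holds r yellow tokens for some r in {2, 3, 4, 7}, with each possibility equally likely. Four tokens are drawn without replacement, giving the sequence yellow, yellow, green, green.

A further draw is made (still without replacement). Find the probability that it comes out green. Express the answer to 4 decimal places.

The likelihood of the observed sequence under each hypothesis: P(data | r = 2) = (2/9)(1/8)(7/7)(6/6) = 1/36; P(data | r = 3) = (3/9)(2/8)(6/7)(5/6) = 5/84; P(data | r = 4) = (4/9)(3/8)(5/7)(4/6) = 5/63; P(data | r = 7) = (7/9)(6/8)(2/7)(1/6) = 1/36.
Weighting by the prior gives 1/4 · 1/36 = 1/144, 1/4 · 5/84 = 5/336, 1/4 · 5/63 = 5/252, 1/4 · 1/36 = 1/144; with total 7/144.
Normalising, the posterior is P(r = 2 | data) = 1/7, P(r = 3 | data) = 15/49, P(r = 4 | data) = 20/49, P(r = 7 | data) = 1/7.
So P(green next | data) = Σ P(green next | H) P(H | data) = (1)(1/7) + (4/5)(15/49) + (3/5)(20/49) + (0)(1/7) = 31/49.

0.6327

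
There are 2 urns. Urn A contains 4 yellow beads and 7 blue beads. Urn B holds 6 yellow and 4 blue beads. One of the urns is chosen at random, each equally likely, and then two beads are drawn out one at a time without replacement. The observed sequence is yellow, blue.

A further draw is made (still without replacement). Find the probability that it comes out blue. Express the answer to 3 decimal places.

0.517

Compute the likelihood of the observed sequence for each case: P(data | urn A) = (4/11)(7/10) = 14/55; P(data | urn B) = (6/10)(4/9) = 4/15.
The prior-weighted likelihoods are 1/2 · 14/55 = 7/55, 1/2 · 4/15 = 2/15; these sum to 43/165.
Dividing through by the total gives posterior P(urn A | data) = 21/43, P(urn B | data) = 22/43.
Averaging over the posterior, P(blue next | data) = (2/3)(21/43) + (3/8)(22/43) = 89/172.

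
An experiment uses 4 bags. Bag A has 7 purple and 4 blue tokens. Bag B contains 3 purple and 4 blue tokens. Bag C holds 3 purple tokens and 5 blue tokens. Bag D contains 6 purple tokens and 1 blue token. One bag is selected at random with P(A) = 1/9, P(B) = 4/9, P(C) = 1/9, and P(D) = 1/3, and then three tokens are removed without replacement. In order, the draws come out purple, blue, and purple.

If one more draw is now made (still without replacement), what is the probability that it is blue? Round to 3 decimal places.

0.418

For each hypothesis, P(data | H) works out to: P(data | bag A) = (7/11)(4/10)(6/9) = 0.1697; P(data | bag B) = (3/7)(4/6)(2/5) = 0.11429; P(data | bag C) = (3/8)(5/7)(2/6) = 0.089286; P(data | bag D) = (6/7)(1/6)(5/5) = 0.14286.
Multiplying each by its prior: 1/9 · 0.1697 = 0.018855, 4/9 · 0.11429 = 0.050794, 1/9 · 0.089286 = 0.0099206, 1/3 · 0.14286 = 0.047619; these sum to 0.12719.
The posterior is then P(bag A | data) = 0.14825, P(bag B | data) = 0.39936, P(bag C | data) = 0.077999, P(bag D | data) = 0.3744.
So P(blue next | data) = Σ P(blue next | H) P(H | data) = (3/8)(0.14825) + (3/4)(0.39936) + (4/5)(0.077999) + (0)(0.3744) = 0.41751.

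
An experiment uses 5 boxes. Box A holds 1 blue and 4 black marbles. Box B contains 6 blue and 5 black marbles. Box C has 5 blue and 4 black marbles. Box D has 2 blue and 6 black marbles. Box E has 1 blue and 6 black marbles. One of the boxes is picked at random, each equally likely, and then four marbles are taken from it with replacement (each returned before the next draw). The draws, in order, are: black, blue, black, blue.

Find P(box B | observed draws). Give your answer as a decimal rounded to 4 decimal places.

Compute the likelihood of the observed sequence for each case: P(data | box A) = (4/5)(1/5)(4/5)(1/5) = 0.0256; P(data | box B) = (5/11)(6/11)(5/11)(6/11) = 0.061471; P(data | box C) = (4/9)(5/9)(4/9)(5/9) = 0.060966; P(data | box D) = (6/8)(2/8)(6/8)(2/8) = 0.035156; P(data | box E) = (6/7)(1/7)(6/7)(1/7) = 0.014994.
The prior-weighted likelihoods are 1/5 · 0.0256 = 0.00512, 1/5 · 0.061471 = 0.012294, 1/5 · 0.060966 = 0.012193, 1/5 · 0.035156 = 0.0070313, 1/5 · 0.014994 = 0.0029988; summing to 0.039638.
By Bayes' rule, P(box B | data) = (0.012294) / (0.039638) = 0.31017.

0.3102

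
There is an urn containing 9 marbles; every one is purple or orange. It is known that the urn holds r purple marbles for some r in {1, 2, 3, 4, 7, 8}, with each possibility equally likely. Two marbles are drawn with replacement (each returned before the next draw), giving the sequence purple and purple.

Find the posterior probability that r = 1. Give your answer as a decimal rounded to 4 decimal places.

Under each hypothesis, the probability of the observed sequence is: P(data | r = 1) = (1/9)(1/9) = 1/81; P(data | r = 2) = (2/9)(2/9) = 4/81; P(data | r = 3) = (3/9)(3/9) = 1/9; P(data | r = 4) = (4/9)(4/9) = 16/81; P(data | r = 7) = (7/9)(7/9) = 49/81; P(data | r = 8) = (8/9)(8/9) = 64/81.
Multiplying each by its prior: 1/6 · 1/81 = 1/486, 1/6 · 4/81 = 2/243, 1/6 · 1/9 = 1/54, 1/6 · 16/81 = 8/243, 1/6 · 49/81 = 49/486, 1/6 · 64/81 = 32/243; these sum to 143/486.
By Bayes' rule, P(r = 1 | data) = (1/486) / (143/486) = 1/143.

0.0070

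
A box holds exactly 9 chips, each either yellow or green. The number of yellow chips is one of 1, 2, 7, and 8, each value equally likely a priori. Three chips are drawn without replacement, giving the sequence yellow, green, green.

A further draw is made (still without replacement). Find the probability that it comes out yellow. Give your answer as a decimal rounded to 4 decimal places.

Compute the likelihood of the observed sequence for each case: P(data | r = 1) = (1/9)(8/8)(7/7) = 1/9; P(data | r = 2) = (2/9)(7/8)(6/7) = 1/6; P(data | r = 7) = (7/9)(2/8)(1/7) = 1/36; P(data | r = 8) = (8/9)(1/8)(0/7) = 0.
Multiplying each by its prior: 1/4 · 1/9 = 1/36, 1/4 · 1/6 = 1/24, 1/4 · 1/36 = 1/144, 1/4 · 0 = 0; with total 11/144.
Dividing through by the total gives posterior P(r = 1 | data) = 4/11, P(r = 2 | data) = 6/11, P(r = 7 | data) = 1/11, P(r = 8 | data) = 0.
So P(yellow next | data) = Σ P(yellow next | H) P(H | data) = (0)(4/11) + (1/6)(6/11) + (1)(1/11) = 2/11.

0.1818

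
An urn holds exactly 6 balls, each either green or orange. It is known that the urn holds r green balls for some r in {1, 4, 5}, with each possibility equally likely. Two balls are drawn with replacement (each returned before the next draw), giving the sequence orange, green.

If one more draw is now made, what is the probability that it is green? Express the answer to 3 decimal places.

0.574

Compute the likelihood of the observed sequence for each case: P(data | r = 1) = (5/6)(1/6) = 5/36; P(data | r = 4) = (2/6)(4/6) = 2/9; P(data | r = 5) = (1/6)(5/6) = 5/36.
Multiplying each by its prior: 1/3 · 5/36 = 5/108, 1/3 · 2/9 = 2/27, 1/3 · 5/36 = 5/108; summing to 1/6.
Dividing through by the total gives posterior P(r = 1 | data) = 5/18, P(r = 4 | data) = 4/9, P(r = 5 | data) = 5/18.
So P(green next | data) = Σ P(green next | H) P(H | data) = (1/6)(5/18) + (2/3)(4/9) + (5/6)(5/18) = 31/54.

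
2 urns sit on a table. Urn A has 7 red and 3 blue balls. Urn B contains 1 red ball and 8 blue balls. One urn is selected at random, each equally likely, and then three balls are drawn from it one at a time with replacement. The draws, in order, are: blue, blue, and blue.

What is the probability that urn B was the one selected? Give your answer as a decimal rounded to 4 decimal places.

0.9630

Compute the likelihood of the observed sequence for each case: P(data | urn A) = (3/10)(3/10)(3/10) = 0.027; P(data | urn B) = (8/9)(8/9)(8/9) = 0.70233.
Multiplying each by its prior: 1/2 · 0.027 = 0.0135, 1/2 · 0.70233 = 0.35117; these sum to 0.36467.
By Bayes' rule, P(urn B | data) = (0.35117) / (0.36467) = 0.96298.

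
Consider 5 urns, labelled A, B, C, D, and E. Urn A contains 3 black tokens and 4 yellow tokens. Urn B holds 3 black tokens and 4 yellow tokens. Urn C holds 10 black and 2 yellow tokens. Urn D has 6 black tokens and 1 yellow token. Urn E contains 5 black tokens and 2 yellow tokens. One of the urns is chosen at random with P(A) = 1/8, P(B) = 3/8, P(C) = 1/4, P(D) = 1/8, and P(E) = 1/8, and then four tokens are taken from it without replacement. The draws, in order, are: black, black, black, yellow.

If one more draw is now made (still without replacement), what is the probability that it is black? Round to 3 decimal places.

0.701

Under each hypothesis, the probability of the observed sequence is: P(data | urn A) = (3/7)(2/6)(1/5)(4/4) = 1/35; P(data | urn B) = (3/7)(2/6)(1/5)(4/4) = 1/35; P(data | urn C) = (10/12)(9/11)(8/10)(2/9) = 4/33; P(data | urn D) = (6/7)(5/6)(4/5)(1/4) = 1/7; P(data | urn E) = (5/7)(4/6)(3/5)(2/4) = 1/7.
Weighting by the prior gives 1/8 · 1/35 = 1/280, 3/8 · 1/35 = 3/280, 1/4 · 4/33 = 1/33, 1/8 · 1/7 = 1/56, 1/8 · 1/7 = 1/56; with total 53/660.
The posterior is then P(urn A | data) = 33/742, P(urn B | data) = 99/742, P(urn C | data) = 20/53, P(urn D | data) = 165/742, P(urn E | data) = 165/742.
So P(black next | data) = Σ P(black next | H) P(H | data) = (0)(33/742) + (0)(99/742) + (7/8)(20/53) + (1)(165/742) + (2/3)(165/742) = 260/371.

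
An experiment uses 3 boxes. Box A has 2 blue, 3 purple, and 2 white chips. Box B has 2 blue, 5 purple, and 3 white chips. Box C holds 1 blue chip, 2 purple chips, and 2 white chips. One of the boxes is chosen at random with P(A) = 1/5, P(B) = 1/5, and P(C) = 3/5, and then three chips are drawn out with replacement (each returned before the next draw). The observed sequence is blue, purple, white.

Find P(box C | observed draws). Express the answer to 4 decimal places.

The likelihood of the observed sequence under each hypothesis: P(data | box A) = (2/7)(3/7)(2/7) = 0.034985; P(data | box B) = (2/10)(5/10)(3/10) = 0.03; P(data | box C) = (1/5)(2/5)(2/5) = 0.032.
Multiplying each by its prior: 1/5 · 0.034985 = 0.0069971, 1/5 · 0.03 = 0.006, 3/5 · 0.032 = 0.0192; summing to 0.032197.
By Bayes' rule, P(box C | data) = (0.0192) / (0.032197) = 0.59633.

0.5963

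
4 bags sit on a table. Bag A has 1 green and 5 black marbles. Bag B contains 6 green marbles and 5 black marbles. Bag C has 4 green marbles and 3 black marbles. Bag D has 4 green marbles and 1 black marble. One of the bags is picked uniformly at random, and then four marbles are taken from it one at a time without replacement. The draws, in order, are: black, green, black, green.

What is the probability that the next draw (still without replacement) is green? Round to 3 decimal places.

0.622

Compute the likelihood of the observed sequence for each case: P(data | bag A) = (5/6)(1/5)(4/4)(0/3) = 0; P(data | bag B) = (5/11)(6/10)(4/9)(5/8) = 0.075758; P(data | bag C) = (3/7)(4/6)(2/5)(3/4) = 0.085714; P(data | bag D) = (1/5)(4/4)(0/3) = 0.
Weighting by the prior gives 1/4 · 0 = 0, 1/4 · 0.075758 = 0.018939, 1/4 · 0.085714 = 0.021429, 1/4 · 0 = 0; these sum to 0.040368.
Normalising, the posterior is P(bag A | data) = 0, P(bag B | data) = 0.46917, P(bag C | data) = 0.53083, P(bag D | data) = 0.
The predictive probability is P(green next | data) = (4/7)(0.46917) + (2/3)(0.53083) = 0.62198.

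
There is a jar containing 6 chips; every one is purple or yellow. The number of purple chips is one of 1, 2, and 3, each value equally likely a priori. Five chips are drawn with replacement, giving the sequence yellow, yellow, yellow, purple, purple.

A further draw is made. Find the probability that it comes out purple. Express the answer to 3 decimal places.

Under each hypothesis, the probability of the observed sequence is: P(data | r = 1) = (5/6)(5/6)(5/6)(1/6)(1/6) = 0.016075; P(data | r = 2) = (4/6)(4/6)(4/6)(2/6)(2/6) = 0.032922; P(data | r = 3) = (3/6)(3/6)(3/6)(3/6)(3/6) = 0.03125.
Weighting by the prior gives 1/3 · 0.016075 = 0.0053584, 1/3 · 0.032922 = 0.010974, 1/3 · 0.03125 = 0.010417; with total 0.026749.
Normalising, the posterior is P(r = 1 | data) = 0.20032, P(r = 2 | data) = 0.41026, P(r = 3 | data) = 0.38942.
Averaging over the posterior, P(purple next | data) = (1/6)(0.20032) + (1/3)(0.41026) + (1/2)(0.38942) = 0.36485.

0.365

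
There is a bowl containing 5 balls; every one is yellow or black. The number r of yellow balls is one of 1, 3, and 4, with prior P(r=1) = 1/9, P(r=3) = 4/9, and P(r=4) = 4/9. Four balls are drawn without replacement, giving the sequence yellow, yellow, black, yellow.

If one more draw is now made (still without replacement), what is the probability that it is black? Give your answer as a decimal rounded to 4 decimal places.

Compute the likelihood of the observed sequence for each case: P(data | r = 1) = (1/5)(0/4) = 0; P(data | r = 3) = (3/5)(2/4)(2/3)(1/2) = 1/10; P(data | r = 4) = (4/5)(3/4)(1/3)(2/2) = 1/5.
Multiplying each by its prior: 1/9 · 0 = 0, 4/9 · 1/10 = 2/45, 4/9 · 1/5 = 4/45; these sum to 2/15.
Normalising, the posterior is P(r = 1 | data) = 0, P(r = 3 | data) = 1/3, P(r = 4 | data) = 2/3.
Averaging over the posterior, P(black next | data) = (1)(1/3) + (0)(2/3) = 1/3.

0.3333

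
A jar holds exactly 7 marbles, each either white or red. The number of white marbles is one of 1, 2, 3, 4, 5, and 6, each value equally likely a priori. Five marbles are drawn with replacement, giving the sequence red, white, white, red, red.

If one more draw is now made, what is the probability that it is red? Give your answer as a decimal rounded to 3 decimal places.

0.571

Compute the likelihood of the observed sequence for each case: P(data | r = 1) = (6/7)(1/7)(1/7)(6/7)(6/7) = 0.012852; P(data | r = 2) = (5/7)(2/7)(2/7)(5/7)(5/7) = 0.02975; P(data | r = 3) = (4/7)(3/7)(3/7)(4/7)(4/7) = 0.034271; P(data | r = 4) = (3/7)(4/7)(4/7)(3/7)(3/7) = 0.025704; P(data | r = 5) = (2/7)(5/7)(5/7)(2/7)(2/7) = 0.0119; P(data | r = 6) = (1/7)(6/7)(6/7)(1/7)(1/7) = 0.002142.
Multiplying each by its prior: 1/6 · 0.012852 = 0.002142, 1/6 · 0.02975 = 0.0049583, 1/6 · 0.034271 = 0.0057119, 1/6 · 0.025704 = 0.0042839, 1/6 · 0.0119 = 0.0019833, 1/6 · 0.002142 = 0.00035699; with total 0.019436.
Normalising, the posterior is P(r = 1 | data) = 0.1102, P(r = 2 | data) = 0.2551, P(r = 3 | data) = 0.29388, P(r = 4 | data) = 0.22041, P(r = 5 | data) = 0.10204, P(r = 6 | data) = 0.018367.
Averaging over the posterior, P(red next | data) = (6/7)(0.1102) + (5/7)(0.2551) + (4/7)(0.29388) + (3/7)(0.22041) + (2/7)(0.10204) + (1/7)(0.018367) = 0.57085.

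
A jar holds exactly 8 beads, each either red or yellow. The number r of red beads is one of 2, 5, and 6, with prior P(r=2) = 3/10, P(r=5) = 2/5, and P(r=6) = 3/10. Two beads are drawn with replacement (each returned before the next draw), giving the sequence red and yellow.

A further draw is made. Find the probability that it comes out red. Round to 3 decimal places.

0.557

Under each hypothesis, the probability of the observed sequence is: P(data | r = 2) = (2/8)(6/8) = 3/16; P(data | r = 5) = (5/8)(3/8) = 15/64; P(data | r = 6) = (6/8)(2/8) = 3/16.
The prior-weighted likelihoods are 3/10 · 3/16 = 9/160, 2/5 · 15/64 = 3/32, 3/10 · 3/16 = 9/160; with total 33/160.
Dividing through by the total gives posterior P(r = 2 | data) = 3/11, P(r = 5 | data) = 5/11, P(r = 6 | data) = 3/11.
The predictive probability is P(red next | data) = (1/4)(3/11) + (5/8)(5/11) + (3/4)(3/11) = 49/88.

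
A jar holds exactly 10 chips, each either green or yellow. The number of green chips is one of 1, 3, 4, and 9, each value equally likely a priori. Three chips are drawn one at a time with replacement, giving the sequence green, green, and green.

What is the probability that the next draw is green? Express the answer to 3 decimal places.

0.840

For each hypothesis, P(data | H) works out to: P(data | r = 1) = (1/10)(1/10)(1/10) = 0.001; P(data | r = 3) = (3/10)(3/10)(3/10) = 0.027; P(data | r = 4) = (4/10)(4/10)(4/10) = 0.064; P(data | r = 9) = (9/10)(9/10)(9/10) = 0.729.
The prior-weighted likelihoods are 1/4 · 0.001 = 0.00025, 1/4 · 0.027 = 0.00675, 1/4 · 0.064 = 0.016, 1/4 · 0.729 = 0.18225; these sum to 0.20525.
Dividing through by the total gives posterior P(r = 1 | data) = 0.001218, P(r = 3 | data) = 0.032887, P(r = 4 | data) = 0.077954, P(r = 9 | data) = 0.88794.
So P(green next | data) = Σ P(green next | H) P(H | data) = (1/10)(0.001218) + (3/10)(0.032887) + (2/5)(0.077954) + (9/10)(0.88794) = 0.84032.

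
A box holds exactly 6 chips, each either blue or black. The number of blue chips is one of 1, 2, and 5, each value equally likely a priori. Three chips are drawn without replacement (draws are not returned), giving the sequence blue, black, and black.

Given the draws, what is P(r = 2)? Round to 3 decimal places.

0.545

The likelihood of the observed sequence under each hypothesis: P(data | r = 1) = (1/6)(5/5)(4/4) = 1/6; P(data | r = 2) = (2/6)(4/5)(3/4) = 1/5; P(data | r = 5) = (5/6)(1/5)(0/4) = 0.
Multiplying each by its prior: 1/3 · 1/6 = 1/18, 1/3 · 1/5 = 1/15, 1/3 · 0 = 0; summing to 11/90.
Therefore the posterior P(r = 2 | data) = (1/15) / (11/90) = 6/11.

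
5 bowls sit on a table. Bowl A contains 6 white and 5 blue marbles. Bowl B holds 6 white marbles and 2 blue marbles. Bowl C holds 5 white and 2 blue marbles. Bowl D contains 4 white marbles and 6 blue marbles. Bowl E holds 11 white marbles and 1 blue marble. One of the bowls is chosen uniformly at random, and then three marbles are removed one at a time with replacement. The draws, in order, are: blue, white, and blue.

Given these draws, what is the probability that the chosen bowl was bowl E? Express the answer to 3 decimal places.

0.017

The likelihood of the observed sequence under each hypothesis: P(data | bowl A) = (5/11)(6/11)(5/11) = 0.1127; P(data | bowl B) = (2/8)(6/8)(2/8) = 0.046875; P(data | bowl C) = (2/7)(5/7)(2/7) = 0.058309; P(data | bowl D) = (6/10)(4/10)(6/10) = 0.144; P(data | bowl E) = (1/12)(11/12)(1/12) = 0.0063657.
Multiplying each by its prior: 1/5 · 0.1127 = 0.022539, 1/5 · 0.046875 = 0.009375, 1/5 · 0.058309 = 0.011662, 1/5 · 0.144 = 0.0288, 1/5 · 0.0063657 = 0.0012731; summing to 0.073649.
Hence P(bowl E | data) = (0.0012731) / (0.073649) = 0.017287.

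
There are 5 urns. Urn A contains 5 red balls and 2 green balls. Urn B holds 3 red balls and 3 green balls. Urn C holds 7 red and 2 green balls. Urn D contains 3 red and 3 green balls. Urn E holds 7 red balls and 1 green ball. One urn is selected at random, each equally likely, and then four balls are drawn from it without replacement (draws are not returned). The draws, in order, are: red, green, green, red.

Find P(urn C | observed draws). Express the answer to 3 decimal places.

0.101

Compute the likelihood of the observed sequence for each case: P(data | urn A) = (5/7)(2/6)(1/5)(4/4) = 0.047619; P(data | urn B) = (3/6)(3/5)(2/4)(2/3) = 0.1; P(data | urn C) = (7/9)(2/8)(1/7)(6/6) = 0.027778; P(data | urn D) = (3/6)(3/5)(2/4)(2/3) = 0.1; P(data | urn E) = (7/8)(1/7)(0/6) = 0.
Weighting by the prior gives 1/5 · 0.047619 = 0.0095238, 1/5 · 0.1 = 0.02, 1/5 · 0.027778 = 0.0055556, 1/5 · 0.1 = 0.02, 1/5 · 0 = 0; with total 0.055079.
So P(urn C | data) = (0.0055556) / (0.055079) = 0.10086.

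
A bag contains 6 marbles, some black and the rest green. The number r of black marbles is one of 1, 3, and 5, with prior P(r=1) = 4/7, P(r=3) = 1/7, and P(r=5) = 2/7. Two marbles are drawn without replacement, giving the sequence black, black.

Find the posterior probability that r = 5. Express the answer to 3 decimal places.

0.870

The likelihood of the observed sequence under each hypothesis: P(data | r = 1) = (1/6)(0/5) = 0; P(data | r = 3) = (3/6)(2/5) = 1/5; P(data | r = 5) = (5/6)(4/5) = 2/3.
The prior-weighted likelihoods are 4/7 · 0 = 0, 1/7 · 1/5 = 1/35, 2/7 · 2/3 = 4/21; summing to 23/105.
Hence P(r = 5 | data) = (4/21) / (23/105) = 20/23.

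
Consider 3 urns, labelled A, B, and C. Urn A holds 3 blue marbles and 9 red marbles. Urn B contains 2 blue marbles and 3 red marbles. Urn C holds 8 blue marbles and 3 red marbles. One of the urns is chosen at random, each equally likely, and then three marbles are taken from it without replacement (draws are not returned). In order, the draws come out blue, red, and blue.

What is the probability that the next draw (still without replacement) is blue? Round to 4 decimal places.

0.4244

For each hypothesis, P(data | H) works out to: P(data | urn A) = (3/12)(9/11)(2/10) = 9/220; P(data | urn B) = (2/5)(3/4)(1/3) = 1/10; P(data | urn C) = (8/11)(3/10)(7/9) = 28/165.
Weighting by the prior gives 1/3 · 9/220 = 3/220, 1/3 · 1/10 = 1/30, 1/3 · 28/165 = 28/495; with total 41/396.
The posterior is then P(urn A | data) = 27/205, P(urn B | data) = 66/205, P(urn C | data) = 112/205.
The predictive probability is P(blue next | data) = (1/9)(27/205) + (0)(66/205) + (3/4)(112/205) = 87/205.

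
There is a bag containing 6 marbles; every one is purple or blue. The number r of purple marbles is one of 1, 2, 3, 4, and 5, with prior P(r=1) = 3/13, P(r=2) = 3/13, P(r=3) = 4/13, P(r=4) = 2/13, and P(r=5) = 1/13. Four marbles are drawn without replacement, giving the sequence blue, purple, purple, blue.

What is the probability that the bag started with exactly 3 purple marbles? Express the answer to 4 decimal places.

0.5455

For each hypothesis, P(data | H) works out to: P(data | r = 1) = (5/6)(1/5)(0/4) = 0; P(data | r = 2) = (4/6)(2/5)(1/4)(3/3) = 1/15; P(data | r = 3) = (3/6)(3/5)(2/4)(2/3) = 1/10; P(data | r = 4) = (2/6)(4/5)(3/4)(1/3) = 1/15; P(data | r = 5) = (1/6)(5/5)(4/4)(0/3) = 0.
Multiplying each by its prior: 3/13 · 0 = 0, 3/13 · 1/15 = 1/65, 4/13 · 1/10 = 2/65, 2/13 · 1/15 = 2/195, 1/13 · 0 = 0; with total 11/195.
So P(r = 3 | data) = (2/65) / (11/195) = 6/11.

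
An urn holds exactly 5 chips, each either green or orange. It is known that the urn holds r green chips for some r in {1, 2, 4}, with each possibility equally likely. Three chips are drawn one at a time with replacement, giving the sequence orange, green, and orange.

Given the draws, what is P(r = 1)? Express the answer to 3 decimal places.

Compute the likelihood of the observed sequence for each case: P(data | r = 1) = (4/5)(1/5)(4/5) = 16/125; P(data | r = 2) = (3/5)(2/5)(3/5) = 18/125; P(data | r = 4) = (1/5)(4/5)(1/5) = 4/125.
Weighting by the prior gives 1/3 · 16/125 = 16/375, 1/3 · 18/125 = 6/125, 1/3 · 4/125 = 4/375; with total 38/375.
By Bayes' rule, P(r = 1 | data) = (16/375) / (38/375) = 8/19.

0.421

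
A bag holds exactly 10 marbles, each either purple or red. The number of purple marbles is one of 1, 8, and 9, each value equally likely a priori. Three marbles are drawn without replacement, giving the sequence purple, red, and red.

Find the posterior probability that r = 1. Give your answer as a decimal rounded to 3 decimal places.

0.818

The likelihood of the observed sequence under each hypothesis: P(data | r = 1) = (1/10)(9/9)(8/8) = 1/10; P(data | r = 8) = (8/10)(2/9)(1/8) = 1/45; P(data | r = 9) = (9/10)(1/9)(0/8) = 0.
Multiplying each by its prior: 1/3 · 1/10 = 1/30, 1/3 · 1/45 = 1/135, 1/3 · 0 = 0; these sum to 11/270.
So P(r = 1 | data) = (1/30) / (11/270) = 9/11.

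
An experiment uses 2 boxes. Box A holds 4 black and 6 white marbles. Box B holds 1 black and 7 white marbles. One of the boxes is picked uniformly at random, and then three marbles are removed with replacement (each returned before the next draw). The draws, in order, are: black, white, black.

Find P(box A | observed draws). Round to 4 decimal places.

Under each hypothesis, the probability of the observed sequence is: P(data | box A) = (4/10)(6/10)(4/10) = 0.096; P(data | box B) = (1/8)(7/8)(1/8) = 0.013672.
Multiplying each by its prior: 1/2 · 0.096 = 0.048, 1/2 · 0.013672 = 0.0068359; with total 0.054836.
Hence P(box A | data) = (0.048) / (0.054836) = 0.87534.

0.8753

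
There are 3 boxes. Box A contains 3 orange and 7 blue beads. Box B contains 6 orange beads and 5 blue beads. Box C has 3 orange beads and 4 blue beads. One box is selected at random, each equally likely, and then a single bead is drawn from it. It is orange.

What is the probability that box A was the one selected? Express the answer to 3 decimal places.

For each hypothesis, P(data | H) works out to: P(data | box A) = (3/10) = 3/10; P(data | box B) = (6/11) = 6/11; P(data | box C) = (3/7) = 3/7.
Multiplying each by its prior: 1/3 · 3/10 = 1/10, 1/3 · 6/11 = 2/11, 1/3 · 3/7 = 1/7; these sum to 327/770.
So P(box A | data) = (1/10) / (327/770) = 77/327.

0.235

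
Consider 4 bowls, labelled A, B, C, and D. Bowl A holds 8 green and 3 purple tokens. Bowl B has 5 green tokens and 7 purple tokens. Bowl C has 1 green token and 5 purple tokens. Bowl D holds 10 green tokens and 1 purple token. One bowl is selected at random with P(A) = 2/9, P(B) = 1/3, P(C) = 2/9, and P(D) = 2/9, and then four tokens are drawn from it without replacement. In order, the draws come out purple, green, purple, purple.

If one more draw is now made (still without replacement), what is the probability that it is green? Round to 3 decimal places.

For each hypothesis, P(data | H) works out to: P(data | bowl A) = (3/11)(8/10)(2/9)(1/8) = 0.0060606; P(data | bowl B) = (7/12)(5/11)(6/10)(5/9) = 0.088384; P(data | bowl C) = (5/6)(1/5)(4/4)(3/3) = 0.16667; P(data | bowl D) = (1/11)(10/10)(0/9) = 0.
Weighting by the prior gives 2/9 · 0.0060606 = 0.0013468, 1/3 · 0.088384 = 0.029461, 2/9 · 0.16667 = 0.037037, 2/9 · 0 = 0; with total 0.067845.
Dividing through by the total gives posterior P(bowl A | data) = 0.019851, P(bowl B | data) = 0.43424, P(bowl C | data) = 0.54591, P(bowl D | data) = 0.
The predictive probability is P(green next | data) = (1)(0.019851) + (1/2)(0.43424) + (0)(0.54591) = 0.23697.

0.237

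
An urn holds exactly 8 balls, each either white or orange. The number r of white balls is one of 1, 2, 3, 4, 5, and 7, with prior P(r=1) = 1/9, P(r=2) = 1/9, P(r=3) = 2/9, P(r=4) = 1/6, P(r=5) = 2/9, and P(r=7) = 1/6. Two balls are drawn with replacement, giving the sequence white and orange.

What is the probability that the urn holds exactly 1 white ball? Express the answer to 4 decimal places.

0.0617

Compute the likelihood of the observed sequence for each case: P(data | r = 1) = (1/8)(7/8) = 0.10938; P(data | r = 2) = (2/8)(6/8) = 0.1875; P(data | r = 3) = (3/8)(5/8) = 0.23438; P(data | r = 4) = (4/8)(4/8) = 0.25; P(data | r = 5) = (5/8)(3/8) = 0.23438; P(data | r = 7) = (7/8)(1/8) = 0.10938.
Multiplying each by its prior: 1/9 · 0.10938 = 0.012153, 1/9 · 0.1875 = 0.020833, 2/9 · 0.23438 = 0.052083, 1/6 · 0.25 = 0.041667, 2/9 · 0.23438 = 0.052083, 1/6 · 0.10938 = 0.018229; these sum to 0.19705.
By Bayes' rule, P(r = 1 | data) = (0.012153) / (0.19705) = 0.061674.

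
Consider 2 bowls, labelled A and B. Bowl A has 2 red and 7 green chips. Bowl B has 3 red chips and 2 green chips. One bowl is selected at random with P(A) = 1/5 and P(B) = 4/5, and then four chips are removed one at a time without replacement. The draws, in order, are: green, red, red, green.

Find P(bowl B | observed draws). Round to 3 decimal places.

0.935

The likelihood of the observed sequence under each hypothesis: P(data | bowl A) = (7/9)(2/8)(1/7)(6/6) = 1/36; P(data | bowl B) = (2/5)(3/4)(2/3)(1/2) = 1/10.
The prior-weighted likelihoods are 1/5 · 1/36 = 1/180, 4/5 · 1/10 = 2/25; these sum to 77/900.
Therefore the posterior P(bowl B | data) = (2/25) / (77/900) = 72/77.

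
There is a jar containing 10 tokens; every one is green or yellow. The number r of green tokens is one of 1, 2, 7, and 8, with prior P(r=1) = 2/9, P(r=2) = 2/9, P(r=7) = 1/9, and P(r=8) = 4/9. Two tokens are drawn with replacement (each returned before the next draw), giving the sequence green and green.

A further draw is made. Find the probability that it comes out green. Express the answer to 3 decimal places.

Compute the likelihood of the observed sequence for each case: P(data | r = 1) = (1/10)(1/10) = 1/100; P(data | r = 2) = (2/10)(2/10) = 1/25; P(data | r = 7) = (7/10)(7/10) = 49/100; P(data | r = 8) = (8/10)(8/10) = 16/25.
The prior-weighted likelihoods are 2/9 · 1/100 = 1/450, 2/9 · 1/25 = 2/225, 1/9 · 49/100 = 49/900, 4/9 · 16/25 = 64/225; these sum to 7/20.
Normalising, the posterior is P(r = 1 | data) = 0.0063492, P(r = 2 | data) = 0.025397, P(r = 7 | data) = 0.15556, P(r = 8 | data) = 0.8127.
So P(green next | data) = Σ P(green next | H) P(H | data) = (1/10)(0.0063492) + (1/5)(0.025397) + (7/10)(0.15556) + (4/5)(0.8127) = 0.76476.

0.765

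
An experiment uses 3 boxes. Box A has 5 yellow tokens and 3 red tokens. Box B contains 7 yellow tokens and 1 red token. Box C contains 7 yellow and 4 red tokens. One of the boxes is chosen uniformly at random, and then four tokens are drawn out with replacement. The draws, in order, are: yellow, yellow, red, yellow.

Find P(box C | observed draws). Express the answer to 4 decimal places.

0.3484

Under each hypothesis, the probability of the observed sequence is: P(data | box A) = (5/8)(5/8)(3/8)(5/8) = 0.091553; P(data | box B) = (7/8)(7/8)(1/8)(7/8) = 0.08374; P(data | box C) = (7/11)(7/11)(4/11)(7/11) = 0.093709.
Multiplying each by its prior: 1/3 · 0.091553 = 0.030518, 1/3 · 0.08374 = 0.027913, 1/3 · 0.093709 = 0.031236; summing to 0.089667.
Hence P(box C | data) = (0.031236) / (0.089667) = 0.34836.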